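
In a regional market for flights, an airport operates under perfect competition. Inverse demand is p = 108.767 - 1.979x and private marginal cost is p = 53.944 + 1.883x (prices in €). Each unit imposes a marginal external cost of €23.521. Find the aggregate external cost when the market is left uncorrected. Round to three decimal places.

Market equilibrium (private): 53.944 + 1.883x = 108.767 - 1.979x → x_m = 14.1955.
Total external cost = MEC × x_m = 23.521 × 14.1955 = 333.8924.

€333.892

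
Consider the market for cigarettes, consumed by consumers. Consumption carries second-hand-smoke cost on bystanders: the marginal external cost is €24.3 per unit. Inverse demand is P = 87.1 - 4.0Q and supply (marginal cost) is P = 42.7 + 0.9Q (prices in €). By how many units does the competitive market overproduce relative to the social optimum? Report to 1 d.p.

5.0 units

Market equilibrium (private): 42.7 + 0.9Q = 87.1 - 4.0Q → Q_m = 9.0612.
Social marginal benefit = demand − MEC = 62.8 - 4.0Q.
Set SMB = MC: 62.8 - 4.0Q = 42.7 + 0.9Q → Q* = 4.1020.
Gap = |9.0612 − 4.1020| = 4.9592.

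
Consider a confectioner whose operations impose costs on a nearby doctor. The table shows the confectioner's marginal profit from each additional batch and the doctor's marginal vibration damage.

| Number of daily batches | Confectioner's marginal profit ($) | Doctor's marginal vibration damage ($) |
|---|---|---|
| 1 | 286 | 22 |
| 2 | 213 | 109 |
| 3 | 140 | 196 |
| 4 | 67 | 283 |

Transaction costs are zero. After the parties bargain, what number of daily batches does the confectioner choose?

2

Bargaining reaches the level where marginal profit last exceeds marginal vibration damage.
That holds through level 2 (213 ≥ 109) but not at 3 (140 < 196).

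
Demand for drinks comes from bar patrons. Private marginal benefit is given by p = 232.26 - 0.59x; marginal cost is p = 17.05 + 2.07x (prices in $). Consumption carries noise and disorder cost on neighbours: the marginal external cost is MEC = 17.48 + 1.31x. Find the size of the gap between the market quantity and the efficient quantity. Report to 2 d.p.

31.10 units

Market equilibrium (private): 17.05 + 2.07x = 232.26 - 0.59x → x_m = 80.9060.
Social marginal benefit = demand − MEC = 214.78 - 1.90x.
Set SMB = MC: 214.78 - 1.90x = 17.05 + 2.07x → x* = 49.8060.
Gap = |80.9060 − 49.8060| = 31.1000.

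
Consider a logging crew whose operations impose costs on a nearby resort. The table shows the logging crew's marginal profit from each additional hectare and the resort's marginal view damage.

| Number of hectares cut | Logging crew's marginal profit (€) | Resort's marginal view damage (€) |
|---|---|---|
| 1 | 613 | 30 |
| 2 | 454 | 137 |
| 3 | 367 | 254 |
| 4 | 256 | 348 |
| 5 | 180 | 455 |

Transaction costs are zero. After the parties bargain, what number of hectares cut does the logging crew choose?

3

Bargaining reaches the level where marginal profit last exceeds marginal view damage.
That holds through level 3 (367 ≥ 254) but not at 4 (256 < 348).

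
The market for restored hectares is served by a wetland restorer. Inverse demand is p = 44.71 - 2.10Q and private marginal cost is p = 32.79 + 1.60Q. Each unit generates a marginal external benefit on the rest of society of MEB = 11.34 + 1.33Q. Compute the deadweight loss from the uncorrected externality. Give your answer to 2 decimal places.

DWL = 51.50

Market equilibrium (private): 32.79 + 1.60Q = 44.71 - 2.10Q → Q_m = 3.2216.
Social marginal cost = private MC − MEB = 21.45 + 0.27Q.
Set SMC = demand: 21.45 + 0.27Q = 44.71 - 2.10Q → Q* = 9.8143.
Between Q* and Q_m the wedge demand − SMC runs linearly from 0 to MEB(Q_m), so the loss is a triangle.
DWL = ½ × 6.5927 × 15.6248 = 51.5048.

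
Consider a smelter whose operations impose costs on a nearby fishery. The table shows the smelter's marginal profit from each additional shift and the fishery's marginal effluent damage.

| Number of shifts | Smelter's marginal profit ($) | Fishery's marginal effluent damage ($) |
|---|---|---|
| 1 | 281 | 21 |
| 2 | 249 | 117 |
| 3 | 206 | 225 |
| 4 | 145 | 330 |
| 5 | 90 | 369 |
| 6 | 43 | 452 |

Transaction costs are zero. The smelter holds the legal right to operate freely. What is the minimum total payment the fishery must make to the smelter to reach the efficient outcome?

Left alone the smelter would choose level 6 (marginal profit stays positive).
Efficient level: k* = 2 (marginal profit ≥ marginal effluent damage through 2).
The fishery must at least cover the smelter's forgone profit from cutting 6→2: 206 + 145 + 90 + 43 = 484.

$484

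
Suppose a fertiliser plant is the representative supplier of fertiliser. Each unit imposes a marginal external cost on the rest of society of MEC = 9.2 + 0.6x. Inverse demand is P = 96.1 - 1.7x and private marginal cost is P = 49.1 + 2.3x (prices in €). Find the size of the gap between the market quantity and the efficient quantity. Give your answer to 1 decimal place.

Market equilibrium (private): 49.1 + 2.3x = 96.1 - 1.7x → x_m = 11.7500.
Social marginal cost = private MC + MEC = 58.3 + 2.9x.
Set SMC = demand: 58.3 + 2.9x = 96.1 - 1.7x → x* = 8.2174.
Gap = |11.7500 − 8.2174| = 3.5326.

3.5 units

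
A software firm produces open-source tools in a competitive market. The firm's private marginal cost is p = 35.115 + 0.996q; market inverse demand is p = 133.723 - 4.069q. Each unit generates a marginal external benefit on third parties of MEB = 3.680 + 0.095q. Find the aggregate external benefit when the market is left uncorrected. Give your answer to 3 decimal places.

89.648

Market equilibrium (private): 35.115 + 0.996q = 133.723 - 4.069q → q_m = 19.4685.
Total external benefit = ∫₀^{q_m} (3.680 + 0.095q) dq = 3.680×19.4685 + ½×0.095×19.4685² = 89.6476.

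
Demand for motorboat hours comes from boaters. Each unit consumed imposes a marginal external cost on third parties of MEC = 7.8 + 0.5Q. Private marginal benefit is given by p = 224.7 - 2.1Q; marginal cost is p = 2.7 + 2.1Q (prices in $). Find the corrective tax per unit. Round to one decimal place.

tax = $30.6 per unit

Social marginal benefit = demand − MEC = 216.9 - 2.6Q.
Set SMB = MC: 216.9 - 2.6Q = 2.7 + 2.1Q → Q* = 45.5745.
The Pigouvian tax equals MEC at Q*: 7.8 + 0.5×45.5745 = 30.5873.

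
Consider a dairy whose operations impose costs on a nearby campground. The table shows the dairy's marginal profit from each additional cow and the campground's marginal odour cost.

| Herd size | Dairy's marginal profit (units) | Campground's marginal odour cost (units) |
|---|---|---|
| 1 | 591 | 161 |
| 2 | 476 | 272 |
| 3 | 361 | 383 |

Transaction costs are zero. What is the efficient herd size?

Bargaining reaches the level where marginal profit last exceeds marginal odour cost.
That holds through level 2 (476 ≥ 272) but not at 3 (361 < 383).

2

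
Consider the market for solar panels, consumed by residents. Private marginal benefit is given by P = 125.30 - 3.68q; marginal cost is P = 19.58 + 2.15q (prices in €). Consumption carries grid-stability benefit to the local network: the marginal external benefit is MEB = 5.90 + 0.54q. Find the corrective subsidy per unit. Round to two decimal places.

Social marginal benefit = demand + MEB = 131.20 - 3.14q.
Set SMB = MC: 131.20 - 3.14q = 19.58 + 2.15q → q* = 21.1002.
The Pigouvian subsidy equals MEB at q*: 5.90 + 0.54×21.1002 = 17.2941.

subsidy = €17.29 per unit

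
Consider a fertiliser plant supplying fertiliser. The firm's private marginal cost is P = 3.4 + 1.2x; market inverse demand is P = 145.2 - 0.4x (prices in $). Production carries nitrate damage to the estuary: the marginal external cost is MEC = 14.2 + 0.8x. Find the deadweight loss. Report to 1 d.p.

Market equilibrium (private): 3.4 + 1.2x = 145.2 - 0.4x → x_m = 88.6250.
Social marginal cost = private MC + MEC = 17.6 + 2.0x.
Set SMC = demand: 17.6 + 2.0x = 145.2 - 0.4x → x* = 53.1667.
The welfare-loss triangle has base |x_m − x*| and height MEC(x_m) (the vertical gap between SMC and demand is zero at x* and MEC at x_m).
DWL = ½ × 35.4583 × 85.1000 = 1508.7507.

DWL = $1508.8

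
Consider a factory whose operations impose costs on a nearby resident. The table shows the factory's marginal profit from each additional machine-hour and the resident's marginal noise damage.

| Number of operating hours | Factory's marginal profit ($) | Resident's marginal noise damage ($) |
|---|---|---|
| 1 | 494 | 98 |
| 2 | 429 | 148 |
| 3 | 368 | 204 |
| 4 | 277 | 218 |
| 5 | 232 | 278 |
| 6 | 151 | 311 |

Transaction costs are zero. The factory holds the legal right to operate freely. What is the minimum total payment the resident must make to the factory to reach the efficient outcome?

Left alone the factory would choose level 6 (marginal profit stays positive).
Efficient level: k* = 4 (marginal profit ≥ marginal noise damage through 4).
The resident must at least cover the factory's forgone profit from cutting 6→4: 232 + 151 = 383.

$383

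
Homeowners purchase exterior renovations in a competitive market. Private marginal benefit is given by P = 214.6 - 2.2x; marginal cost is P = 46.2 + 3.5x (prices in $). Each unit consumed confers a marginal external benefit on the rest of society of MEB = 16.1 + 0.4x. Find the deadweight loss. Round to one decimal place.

DWL = $73.5

Market equilibrium (private): 46.2 + 3.5x = 214.6 - 2.2x → x_m = 29.5439.
Social marginal benefit = demand + MEB = 230.7 - 1.8x.
Set SMB = MC: 230.7 - 1.8x = 46.2 + 3.5x → x* = 34.8113.
Height of the DWL triangle at x_m is SMB(x_m) − MC(x_m) = MEB(x_m) = 27.9175.
DWL = ½ × 5.2674 × 27.9175 = 73.5263.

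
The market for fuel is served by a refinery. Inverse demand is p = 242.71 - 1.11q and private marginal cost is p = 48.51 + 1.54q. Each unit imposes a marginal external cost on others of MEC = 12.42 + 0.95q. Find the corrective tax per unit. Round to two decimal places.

tax = 60.39 per unit

Social marginal cost = private MC + MEC = 60.93 + 2.49q.
Set SMC = demand: 60.93 + 2.49q = 242.71 - 1.11q → q* = 50.4944.
The Pigouvian tax equals MEC at q*: 12.42 + 0.95×50.4944 = 60.3897.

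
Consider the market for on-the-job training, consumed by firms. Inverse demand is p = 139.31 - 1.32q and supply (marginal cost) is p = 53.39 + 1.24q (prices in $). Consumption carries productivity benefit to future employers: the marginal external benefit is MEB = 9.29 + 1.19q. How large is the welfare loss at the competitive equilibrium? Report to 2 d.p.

Market equilibrium (private): 53.39 + 1.24q = 139.31 - 1.32q → q_m = 33.5625.
Social marginal benefit = demand + MEB = 148.60 - 0.13q.
Set SMB = MC: 148.60 - 0.13q = 53.39 + 1.24q → q* = 69.4964.
The welfare-loss triangle has base |q_m − q*| and height MEB(q_m) (the vertical gap between SMB and MC is zero at q* and MEB at q_m).
DWL = ½ × 35.9339 × 49.2294 = 884.5022.

DWL = $884.50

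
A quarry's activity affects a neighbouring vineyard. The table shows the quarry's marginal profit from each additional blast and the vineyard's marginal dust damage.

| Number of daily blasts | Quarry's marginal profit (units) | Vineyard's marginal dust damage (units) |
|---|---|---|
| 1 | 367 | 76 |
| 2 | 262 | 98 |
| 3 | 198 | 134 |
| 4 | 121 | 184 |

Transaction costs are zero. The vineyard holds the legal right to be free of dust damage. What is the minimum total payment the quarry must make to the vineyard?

308

Efficient level: marginal profit ≥ marginal dust damage through level 3, so k* = 3.
With the vineyard holding the right, the quarry must at least compensate total damage at k*: 76 + 98 + 134 = 308.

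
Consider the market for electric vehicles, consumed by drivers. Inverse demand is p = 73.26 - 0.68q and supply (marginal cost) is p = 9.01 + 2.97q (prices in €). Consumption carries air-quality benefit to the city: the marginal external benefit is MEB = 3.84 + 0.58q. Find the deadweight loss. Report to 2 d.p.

DWL = €32.15

Market equilibrium (private): 9.01 + 2.97q = 73.26 - 0.68q → q_m = 17.6027.
Social marginal benefit = demand + MEB = 77.10 - 0.10q.
Set SMB = MC: 77.10 - 0.10q = 9.01 + 2.97q → q* = 22.1792.
The loss is the area between SMB and MC from q* to q_m; with linear curves that's a triangle of height MEB(q_m).
DWL = ½ × 4.5765 × 14.0496 = 32.1490.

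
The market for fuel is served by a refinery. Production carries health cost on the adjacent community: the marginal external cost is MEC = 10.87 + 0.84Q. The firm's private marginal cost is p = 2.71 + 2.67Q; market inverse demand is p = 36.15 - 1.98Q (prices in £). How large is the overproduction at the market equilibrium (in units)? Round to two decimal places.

3.08 units

Market equilibrium (private): 2.71 + 2.67Q = 36.15 - 1.98Q → Q_m = 7.1914.
Social marginal cost = private MC + MEC = 13.58 + 3.51Q.
Set SMC = demand: 13.58 + 3.51Q = 36.15 - 1.98Q → Q* = 4.1111.
Gap = |7.1914 − 4.1111| = 3.0803.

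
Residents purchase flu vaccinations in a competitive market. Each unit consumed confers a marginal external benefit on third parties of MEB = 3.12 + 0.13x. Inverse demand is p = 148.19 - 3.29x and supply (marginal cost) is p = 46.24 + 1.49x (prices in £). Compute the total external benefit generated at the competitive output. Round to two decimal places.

£96.11

Market equilibrium (private): 46.24 + 1.49x = 148.19 - 3.29x → x_m = 21.3285.
Total external benefit = ∫₀^{x_m} (3.12 + 0.13x) dx = 3.12×21.3285 + ½×0.13×21.3285² = 96.1137.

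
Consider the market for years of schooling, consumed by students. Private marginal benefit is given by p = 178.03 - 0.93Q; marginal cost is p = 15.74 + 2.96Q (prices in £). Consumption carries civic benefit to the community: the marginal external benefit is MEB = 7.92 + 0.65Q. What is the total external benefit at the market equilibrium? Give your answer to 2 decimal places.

Market equilibrium (private): 15.74 + 2.96Q = 178.03 - 0.93Q → Q_m = 41.7198.
Total external benefit = ∫₀^{Q_m} (7.92 + 0.65Q) dQ = 7.92×41.7198 + ½×0.65×41.7198² = 896.0969.

£896.10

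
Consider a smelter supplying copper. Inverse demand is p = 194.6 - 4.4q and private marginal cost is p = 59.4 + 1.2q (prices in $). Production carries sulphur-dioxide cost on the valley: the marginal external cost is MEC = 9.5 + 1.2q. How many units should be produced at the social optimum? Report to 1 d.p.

q* = 18.5

Social marginal cost = private MC + MEC = 68.9 + 2.4q.
Set SMC = demand: 68.9 + 2.4q = 194.6 - 4.4q → q* = 18.4853.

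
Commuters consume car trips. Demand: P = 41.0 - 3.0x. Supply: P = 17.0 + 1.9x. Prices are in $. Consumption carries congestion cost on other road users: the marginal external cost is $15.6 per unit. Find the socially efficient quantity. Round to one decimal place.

x* = 1.7

Social marginal benefit = demand − MEC = 25.4 - 3.0x.
Set SMB = MC: 25.4 - 3.0x = 17.0 + 1.9x → x* = 1.7143.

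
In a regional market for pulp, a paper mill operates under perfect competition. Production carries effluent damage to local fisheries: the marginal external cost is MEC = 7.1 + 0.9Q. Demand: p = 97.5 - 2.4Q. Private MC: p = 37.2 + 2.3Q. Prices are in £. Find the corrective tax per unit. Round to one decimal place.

Social marginal cost = private MC + MEC = 44.3 + 3.2Q.
Set SMC = demand: 44.3 + 3.2Q = 97.5 - 2.4Q → Q* = 9.5000.
The Pigouvian tax equals MEC at Q*: 7.1 + 0.9×9.5000 = 15.6500.

tax = £15.7 per unit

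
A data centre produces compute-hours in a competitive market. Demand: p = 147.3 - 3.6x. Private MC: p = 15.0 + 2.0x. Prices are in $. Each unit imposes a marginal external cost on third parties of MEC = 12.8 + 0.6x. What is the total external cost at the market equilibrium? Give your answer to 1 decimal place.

$469.8

Market equilibrium (private): 15.0 + 2.0x = 147.3 - 3.6x → x_m = 23.6250.
Total external cost = ∫₀^{x_m} (12.8 + 0.6x) dx = 12.8×23.6250 + ½×0.6×23.6250² = 469.8422.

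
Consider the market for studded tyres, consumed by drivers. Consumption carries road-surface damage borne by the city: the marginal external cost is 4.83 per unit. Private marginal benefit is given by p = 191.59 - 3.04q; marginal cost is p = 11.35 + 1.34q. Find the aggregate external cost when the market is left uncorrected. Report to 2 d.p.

198.76

Market equilibrium (private): 11.35 + 1.34q = 191.59 - 3.04q → q_m = 41.1507.
Total external cost = MEC × q_m = 4.83 × 41.1507 = 198.7579.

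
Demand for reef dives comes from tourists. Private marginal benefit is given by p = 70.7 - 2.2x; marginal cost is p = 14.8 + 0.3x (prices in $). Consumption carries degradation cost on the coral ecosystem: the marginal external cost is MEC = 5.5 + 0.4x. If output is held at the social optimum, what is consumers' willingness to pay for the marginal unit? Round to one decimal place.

P = $32.5

Social marginal benefit = demand − MEC = 65.2 - 2.6x.
Set SMB = MC: 65.2 - 2.6x = 14.8 + 0.3x → x* = 17.3793.
Consumer price on the demand curve at x*: 70.7 − 2.2×17.3793 = 32.4655.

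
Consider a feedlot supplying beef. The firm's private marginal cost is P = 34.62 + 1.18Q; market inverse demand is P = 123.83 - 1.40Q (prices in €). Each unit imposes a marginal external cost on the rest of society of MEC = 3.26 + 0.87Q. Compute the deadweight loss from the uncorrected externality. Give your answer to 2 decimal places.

Market equilibrium (private): 34.62 + 1.18Q = 123.83 - 1.40Q → Q_m = 34.5775.
Social marginal cost = private MC + MEC = 37.88 + 2.05Q.
Set SMC = demand: 37.88 + 2.05Q = 123.83 - 1.40Q → Q* = 24.9130.
Height of the DWL triangle at Q_m is SMC(Q_m) − demand(Q_m) = MEC(Q_m) = 33.3424.
DWL = ½ × 9.6645 × 33.3424 = 161.1188.

DWL = €161.12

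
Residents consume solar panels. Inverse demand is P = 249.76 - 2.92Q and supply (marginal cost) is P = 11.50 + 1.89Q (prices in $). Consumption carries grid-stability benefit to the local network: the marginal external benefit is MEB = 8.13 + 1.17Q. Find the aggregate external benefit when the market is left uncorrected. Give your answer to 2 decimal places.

Market equilibrium (private): 11.50 + 1.89Q = 249.76 - 2.92Q → Q_m = 49.5343.
Total external benefit = ∫₀^{Q_m} (8.13 + 1.17Q) dQ = 8.13×49.5343 + ½×1.17×49.5343² = 1838.0973.

$1838.10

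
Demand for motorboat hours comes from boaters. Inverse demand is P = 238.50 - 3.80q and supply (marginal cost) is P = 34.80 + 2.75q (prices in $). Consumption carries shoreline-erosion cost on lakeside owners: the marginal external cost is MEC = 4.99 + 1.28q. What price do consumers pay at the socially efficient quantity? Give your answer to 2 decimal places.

Social marginal benefit = demand − MEC = 233.51 - 5.08q.
Set SMB = MC: 233.51 - 5.08q = 34.80 + 2.75q → q* = 25.3780.
Consumer price on the demand curve at q*: 238.50 − 3.80×25.3780 = 142.0636.

P = $142.06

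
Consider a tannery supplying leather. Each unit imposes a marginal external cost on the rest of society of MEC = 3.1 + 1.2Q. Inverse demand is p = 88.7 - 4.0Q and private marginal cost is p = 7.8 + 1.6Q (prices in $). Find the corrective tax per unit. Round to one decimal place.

tax = $16.8 per unit

Social marginal cost = private MC + MEC = 10.9 + 2.8Q.
Set SMC = demand: 10.9 + 2.8Q = 88.7 - 4.0Q → Q* = 11.4412.
The Pigouvian tax equals MEC at Q*: 3.1 + 1.2×11.4412 = 16.8294.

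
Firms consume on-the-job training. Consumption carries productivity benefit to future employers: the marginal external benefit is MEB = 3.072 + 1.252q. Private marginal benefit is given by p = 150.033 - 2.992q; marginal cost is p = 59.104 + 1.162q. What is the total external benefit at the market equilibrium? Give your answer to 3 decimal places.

367.193

Market equilibrium (private): 59.104 + 1.162q = 150.033 - 2.992q → q_m = 21.8895.
Total external benefit = ∫₀^{q_m} (3.072 + 1.252q) dq = 3.072×21.8895 + ½×1.252×21.8895² = 367.1926.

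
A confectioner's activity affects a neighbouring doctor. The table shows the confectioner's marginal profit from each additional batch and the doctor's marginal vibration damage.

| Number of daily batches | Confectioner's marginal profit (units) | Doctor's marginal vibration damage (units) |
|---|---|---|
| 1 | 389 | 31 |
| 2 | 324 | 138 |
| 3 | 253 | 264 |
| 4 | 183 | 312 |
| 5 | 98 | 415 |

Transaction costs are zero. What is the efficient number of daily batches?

2

Bargaining reaches the level where marginal profit last exceeds marginal vibration damage.
That holds through level 2 (324 ≥ 138) but not at 3 (253 < 264).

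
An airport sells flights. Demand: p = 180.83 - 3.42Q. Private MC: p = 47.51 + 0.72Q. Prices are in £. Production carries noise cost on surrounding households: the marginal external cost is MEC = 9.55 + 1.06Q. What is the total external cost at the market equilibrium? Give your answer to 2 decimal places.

£857.16

Market equilibrium (private): 47.51 + 0.72Q = 180.83 - 3.42Q → Q_m = 32.2029.
Total external cost = ∫₀^{Q_m} (9.55 + 1.06Q) dQ = 9.55×32.2029 + ½×1.06×32.2029² = 857.1619.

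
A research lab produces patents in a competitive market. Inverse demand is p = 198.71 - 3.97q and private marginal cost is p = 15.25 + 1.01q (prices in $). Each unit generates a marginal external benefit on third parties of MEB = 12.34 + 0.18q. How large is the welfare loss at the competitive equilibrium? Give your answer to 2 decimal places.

DWL = $37.49

Market equilibrium (private): 15.25 + 1.01q = 198.71 - 3.97q → q_m = 36.8394.
Social marginal cost = private MC − MEB = 2.91 + 0.83q.
Set SMC = demand: 2.91 + 0.83q = 198.71 - 3.97q → q* = 40.7917.
Height of the DWL triangle at q_m is demand(q_m) − SMC(q_m) = MEB(q_m) = 18.9711.
DWL = ½ × 3.9523 × 18.9711 = 37.4897.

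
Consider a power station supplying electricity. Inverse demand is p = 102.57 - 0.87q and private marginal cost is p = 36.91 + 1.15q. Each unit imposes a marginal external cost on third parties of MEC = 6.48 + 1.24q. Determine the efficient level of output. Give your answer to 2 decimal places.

q* = 18.15

Social marginal cost = private MC + MEC = 43.39 + 2.39q.
Set SMC = demand: 43.39 + 2.39q = 102.57 - 0.87q → q* = 18.1534.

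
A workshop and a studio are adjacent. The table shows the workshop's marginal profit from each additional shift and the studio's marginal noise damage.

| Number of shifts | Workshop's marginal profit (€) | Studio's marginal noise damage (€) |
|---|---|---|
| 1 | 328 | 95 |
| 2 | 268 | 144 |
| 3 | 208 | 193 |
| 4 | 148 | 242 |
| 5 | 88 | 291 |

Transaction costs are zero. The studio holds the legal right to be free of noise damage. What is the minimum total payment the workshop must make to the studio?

€432

Efficient level: marginal profit ≥ marginal noise damage through level 3, so k* = 3.
With the studio holding the right, the workshop must at least compensate total damage at k*: 95 + 144 + 193 = 432.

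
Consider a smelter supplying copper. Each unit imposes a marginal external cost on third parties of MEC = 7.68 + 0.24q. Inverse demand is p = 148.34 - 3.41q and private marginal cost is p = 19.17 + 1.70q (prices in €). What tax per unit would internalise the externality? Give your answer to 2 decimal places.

tax = €13.13 per unit

Social marginal cost = private MC + MEC = 26.85 + 1.94q.
Set SMC = demand: 26.85 + 1.94q = 148.34 - 3.41q → q* = 22.7084.
The Pigouvian tax equals MEC at q*: 7.68 + 0.24×22.7084 = 13.1300.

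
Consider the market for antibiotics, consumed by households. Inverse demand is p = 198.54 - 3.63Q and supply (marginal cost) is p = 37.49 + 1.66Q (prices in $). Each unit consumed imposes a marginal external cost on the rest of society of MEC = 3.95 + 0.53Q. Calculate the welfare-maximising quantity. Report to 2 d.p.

Q* = 26.99

Social marginal benefit = demand − MEC = 194.59 - 4.16Q.
Set SMB = MC: 194.59 - 4.16Q = 37.49 + 1.66Q → Q* = 26.9931.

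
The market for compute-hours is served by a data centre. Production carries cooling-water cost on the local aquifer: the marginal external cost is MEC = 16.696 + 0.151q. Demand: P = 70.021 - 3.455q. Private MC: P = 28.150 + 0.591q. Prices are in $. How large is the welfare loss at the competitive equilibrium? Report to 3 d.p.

Market equilibrium (private): 28.150 + 0.591q = 70.021 - 3.455q → q_m = 10.3487.
Social marginal cost = private MC + MEC = 44.846 + 0.742q.
Set SMC = demand: 44.846 + 0.742q = 70.021 - 3.455q → q* = 5.9983.
The welfare-loss triangle has base |q_m − q*| and height MEC(q_m) (the vertical gap between SMC and demand is zero at q* and MEC at q_m).
DWL = ½ × 4.3504 × 18.2587 = 39.7163.

DWL = $39.716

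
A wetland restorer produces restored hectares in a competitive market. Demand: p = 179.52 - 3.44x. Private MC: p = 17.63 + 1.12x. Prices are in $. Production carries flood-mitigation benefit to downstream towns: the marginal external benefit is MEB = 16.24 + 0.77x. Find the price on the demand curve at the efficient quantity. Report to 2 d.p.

Social marginal cost = private MC − MEB = 1.39 + 0.35x.
Set SMC = demand: 1.39 + 0.35x = 179.52 - 3.44x → x* = 47.0000.
Consumer price on the demand curve at x*: 179.52 − 3.44×47.0000 = 17.8400.

P = $17.84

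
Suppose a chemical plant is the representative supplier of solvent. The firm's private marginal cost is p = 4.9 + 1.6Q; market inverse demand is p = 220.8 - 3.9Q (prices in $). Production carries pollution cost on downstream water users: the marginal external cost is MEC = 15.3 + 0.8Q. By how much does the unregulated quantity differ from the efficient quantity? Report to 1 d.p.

Market equilibrium (private): 4.9 + 1.6Q = 220.8 - 3.9Q → Q_m = 39.2545.
Social marginal cost = private MC + MEC = 20.2 + 2.4Q.
Set SMC = demand: 20.2 + 2.4Q = 220.8 - 3.9Q → Q* = 31.8413.
Gap = |39.2545 − 31.8413| = 7.4132.

7.4 units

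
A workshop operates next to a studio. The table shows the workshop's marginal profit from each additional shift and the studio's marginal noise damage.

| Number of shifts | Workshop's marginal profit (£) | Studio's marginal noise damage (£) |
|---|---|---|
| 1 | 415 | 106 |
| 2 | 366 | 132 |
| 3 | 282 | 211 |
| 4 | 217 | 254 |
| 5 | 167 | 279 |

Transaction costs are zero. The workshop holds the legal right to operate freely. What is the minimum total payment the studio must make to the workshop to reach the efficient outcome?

£384

Left alone the workshop would choose level 5 (marginal profit stays positive).
Efficient level: k* = 3 (marginal profit ≥ marginal noise damage through 3).
The studio must at least cover the workshop's forgone profit from cutting 5→3: 217 + 167 = 384.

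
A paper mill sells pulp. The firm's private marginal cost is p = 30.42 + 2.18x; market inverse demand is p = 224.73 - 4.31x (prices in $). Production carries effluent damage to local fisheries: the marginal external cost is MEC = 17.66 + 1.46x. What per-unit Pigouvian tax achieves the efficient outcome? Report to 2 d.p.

tax = $50.10 per unit

Social marginal cost = private MC + MEC = 48.08 + 3.64x.
Set SMC = demand: 48.08 + 3.64x = 224.73 - 4.31x → x* = 22.2201.
The Pigouvian tax equals MEC at x*: 17.66 + 1.46×22.2201 = 50.1013.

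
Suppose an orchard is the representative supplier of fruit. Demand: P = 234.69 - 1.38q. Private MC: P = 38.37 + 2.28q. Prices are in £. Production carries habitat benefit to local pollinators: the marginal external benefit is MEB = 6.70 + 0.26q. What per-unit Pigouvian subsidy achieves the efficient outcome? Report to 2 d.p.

subsidy = £22.23 per unit

Social marginal cost = private MC − MEB = 31.67 + 2.02q.
Set SMC = demand: 31.67 + 2.02q = 234.69 - 1.38q → q* = 59.7118.
The Pigouvian subsidy equals MEB at q*: 6.70 + 0.26×59.7118 = 22.2251.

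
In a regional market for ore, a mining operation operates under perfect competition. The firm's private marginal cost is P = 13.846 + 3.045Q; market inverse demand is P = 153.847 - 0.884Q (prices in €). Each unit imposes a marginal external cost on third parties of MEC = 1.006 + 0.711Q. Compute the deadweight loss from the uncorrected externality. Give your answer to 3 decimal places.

DWL = €74.767

Market equilibrium (private): 13.846 + 3.045Q = 153.847 - 0.884Q → Q_m = 35.6327.
Social marginal cost = private MC + MEC = 14.852 + 3.756Q.
Set SMC = demand: 14.852 + 3.756Q = 153.847 - 0.884Q → Q* = 29.9558.
Height of the DWL triangle at Q_m is SMC(Q_m) − demand(Q_m) = MEC(Q_m) = 26.3409.
DWL = ½ × 5.6769 × 26.3409 = 74.7673.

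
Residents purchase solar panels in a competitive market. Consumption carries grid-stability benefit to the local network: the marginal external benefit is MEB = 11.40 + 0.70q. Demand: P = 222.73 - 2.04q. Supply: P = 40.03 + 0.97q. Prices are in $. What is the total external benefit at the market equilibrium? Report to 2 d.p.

Market equilibrium (private): 40.03 + 0.97q = 222.73 - 2.04q → q_m = 60.6977.
Total external benefit = ∫₀^{q_m} (11.40 + 0.70q) dq = 11.40×60.6977 + ½×0.70×60.6977² = 1981.4276.

$1981.43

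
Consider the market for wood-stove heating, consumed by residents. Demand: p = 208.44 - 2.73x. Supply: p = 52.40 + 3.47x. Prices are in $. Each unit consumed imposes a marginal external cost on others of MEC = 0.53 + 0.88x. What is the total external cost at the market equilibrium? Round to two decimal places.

Market equilibrium (private): 52.40 + 3.47x = 208.44 - 2.73x → x_m = 25.1677.
Total external cost = ∫₀^{x_m} (0.53 + 0.88x) dx = 0.53×25.1677 + ½×0.88×25.1677² = 292.0407.

$292.04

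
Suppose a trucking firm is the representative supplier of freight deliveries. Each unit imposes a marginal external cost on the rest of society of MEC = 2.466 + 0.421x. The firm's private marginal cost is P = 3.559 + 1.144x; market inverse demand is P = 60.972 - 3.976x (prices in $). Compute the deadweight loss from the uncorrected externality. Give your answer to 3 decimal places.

DWL = $4.661

Market equilibrium (private): 3.559 + 1.144x = 60.972 - 3.976x → x_m = 11.2135.
Social marginal cost = private MC + MEC = 6.025 + 1.565x.
Set SMC = demand: 6.025 + 1.565x = 60.972 - 3.976x → x* = 9.9164.
Height of the DWL triangle at x_m is SMC(x_m) − demand(x_m) = MEC(x_m) = 7.1869.
DWL = ½ × 1.2971 × 7.1869 = 4.6611.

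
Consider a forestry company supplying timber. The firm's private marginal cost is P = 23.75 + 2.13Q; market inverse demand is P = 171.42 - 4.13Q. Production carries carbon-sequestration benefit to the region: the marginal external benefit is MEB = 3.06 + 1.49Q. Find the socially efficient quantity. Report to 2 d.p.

Social marginal cost = private MC − MEB = 20.69 + 0.64Q.
Set SMC = demand: 20.69 + 0.64Q = 171.42 - 4.13Q → Q* = 31.5996.

Q* = 31.60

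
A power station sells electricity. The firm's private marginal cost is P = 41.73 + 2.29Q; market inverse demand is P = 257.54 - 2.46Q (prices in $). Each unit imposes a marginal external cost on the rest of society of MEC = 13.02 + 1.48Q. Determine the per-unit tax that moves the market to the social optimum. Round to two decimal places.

tax = $61.19 per unit

Social marginal cost = private MC + MEC = 54.75 + 3.77Q.
Set SMC = demand: 54.75 + 3.77Q = 257.54 - 2.46Q → Q* = 32.5506.
The Pigouvian tax equals MEC at Q*: 13.02 + 1.48×32.5506 = 61.1949.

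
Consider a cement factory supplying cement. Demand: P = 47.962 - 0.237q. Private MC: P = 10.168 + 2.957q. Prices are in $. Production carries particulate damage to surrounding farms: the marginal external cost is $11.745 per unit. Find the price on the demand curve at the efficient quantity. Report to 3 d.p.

Social marginal cost = private MC + MEC = 21.913 + 2.957q.
Set SMC = demand: 21.913 + 2.957q = 47.962 - 0.237q → q* = 8.1556.
Consumer price on the demand curve at q*: 47.962 − 0.237×8.1556 = 46.0291.

P = $46.029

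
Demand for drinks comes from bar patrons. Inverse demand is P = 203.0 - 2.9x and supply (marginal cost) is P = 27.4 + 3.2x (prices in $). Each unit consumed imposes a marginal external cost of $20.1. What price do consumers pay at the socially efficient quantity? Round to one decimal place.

P = $129.1

Social marginal benefit = demand − MEC = 182.9 - 2.9x.
Set SMB = MC: 182.9 - 2.9x = 27.4 + 3.2x → x* = 25.4918.
Consumer price on the demand curve at x*: 203.0 − 2.9×25.4918 = 129.0738.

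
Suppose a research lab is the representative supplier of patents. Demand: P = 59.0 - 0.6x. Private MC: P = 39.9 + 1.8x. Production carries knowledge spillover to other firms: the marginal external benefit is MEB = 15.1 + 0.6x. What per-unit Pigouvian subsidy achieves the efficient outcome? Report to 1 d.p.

subsidy = 26.5 per unit

Social marginal cost = private MC − MEB = 24.8 + 1.2x.
Set SMC = demand: 24.8 + 1.2x = 59.0 - 0.6x → x* = 19.0000.
The Pigouvian subsidy equals MEB at x*: 15.1 + 0.6×19.0000 = 26.5000.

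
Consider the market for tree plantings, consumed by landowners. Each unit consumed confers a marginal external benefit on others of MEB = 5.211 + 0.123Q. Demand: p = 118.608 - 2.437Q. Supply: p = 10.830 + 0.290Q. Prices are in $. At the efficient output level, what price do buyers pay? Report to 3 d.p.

Social marginal benefit = demand + MEB = 123.819 - 2.314Q.
Set SMB = MC: 123.819 - 2.314Q = 10.830 + 0.290Q → Q* = 43.3906.
Consumer price on the demand curve at Q*: 118.608 − 2.437×43.3906 = 12.8651.

P = $12.865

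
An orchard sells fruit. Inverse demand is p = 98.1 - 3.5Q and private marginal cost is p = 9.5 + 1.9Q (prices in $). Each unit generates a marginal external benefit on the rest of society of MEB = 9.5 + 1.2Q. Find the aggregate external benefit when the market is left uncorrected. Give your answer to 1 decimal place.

$317.4

Market equilibrium (private): 9.5 + 1.9Q = 98.1 - 3.5Q → Q_m = 16.4074.
Total external benefit = ∫₀^{Q_m} (9.5 + 1.2Q) dQ = 9.5×16.4074 + ½×1.2×16.4074² = 317.3920.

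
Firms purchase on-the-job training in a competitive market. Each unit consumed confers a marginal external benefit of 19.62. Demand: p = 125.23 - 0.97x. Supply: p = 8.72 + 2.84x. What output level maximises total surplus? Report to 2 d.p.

Social marginal benefit = demand + MEB = 144.85 - 0.97x.
Set SMB = MC: 144.85 - 0.97x = 8.72 + 2.84x → x* = 35.7297.

x* = 35.73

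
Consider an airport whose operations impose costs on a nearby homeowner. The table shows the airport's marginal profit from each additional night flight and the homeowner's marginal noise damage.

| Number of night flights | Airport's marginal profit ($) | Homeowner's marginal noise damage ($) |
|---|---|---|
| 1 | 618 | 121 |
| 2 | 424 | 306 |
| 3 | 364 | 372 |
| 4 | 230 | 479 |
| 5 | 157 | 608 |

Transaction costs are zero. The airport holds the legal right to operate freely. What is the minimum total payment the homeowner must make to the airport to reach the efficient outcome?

Left alone the airport would choose level 5 (marginal profit stays positive).
Efficient level: k* = 2 (marginal profit ≥ marginal noise damage through 2).
The homeowner must at least cover the airport's forgone profit from cutting 5→2: 364 + 230 + 157 = 751.

$751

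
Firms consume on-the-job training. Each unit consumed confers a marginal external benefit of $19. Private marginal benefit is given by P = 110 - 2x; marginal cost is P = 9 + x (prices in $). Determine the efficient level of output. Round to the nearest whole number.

x* = 40

Social marginal benefit = demand + MEB = 129 - 2x.
Set SMB = MC: 129 - 2x = 9 + x → x* = 40.0000.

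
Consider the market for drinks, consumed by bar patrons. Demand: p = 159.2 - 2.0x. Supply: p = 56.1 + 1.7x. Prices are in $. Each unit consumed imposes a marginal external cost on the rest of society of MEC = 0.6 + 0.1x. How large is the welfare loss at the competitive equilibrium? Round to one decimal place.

Market equilibrium (private): 56.1 + 1.7x = 159.2 - 2.0x → x_m = 27.8649.
Social marginal benefit = demand − MEC = 158.6 - 2.1x.
Set SMB = MC: 158.6 - 2.1x = 56.1 + 1.7x → x* = 26.9737.
Height of the DWL triangle at x_m is MC(x_m) − SMB(x_m) = MEC(x_m) = 3.3865.
DWL = ½ × 0.8912 × 3.3865 = 1.5090.

DWL = $1.5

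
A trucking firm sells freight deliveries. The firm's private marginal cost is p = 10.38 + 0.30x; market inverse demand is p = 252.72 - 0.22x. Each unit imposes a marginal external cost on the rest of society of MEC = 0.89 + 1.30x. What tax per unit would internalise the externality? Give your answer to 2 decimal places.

tax = 173.35 per unit

Social marginal cost = private MC + MEC = 11.27 + 1.60x.
Set SMC = demand: 11.27 + 1.60x = 252.72 - 0.22x → x* = 132.6648.
The Pigouvian tax equals MEC at x*: 0.89 + 1.30×132.6648 = 173.3542.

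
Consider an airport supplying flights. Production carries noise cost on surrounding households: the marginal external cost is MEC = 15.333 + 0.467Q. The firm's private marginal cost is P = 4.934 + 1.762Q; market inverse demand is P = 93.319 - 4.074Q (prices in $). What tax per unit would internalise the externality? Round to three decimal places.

Social marginal cost = private MC + MEC = 20.267 + 2.229Q.
Set SMC = demand: 20.267 + 2.229Q = 93.319 - 4.074Q → Q* = 11.5900.
The Pigouvian tax equals MEC at Q*: 15.333 + 0.467×11.5900 = 20.7455.

tax = $20.746 per unit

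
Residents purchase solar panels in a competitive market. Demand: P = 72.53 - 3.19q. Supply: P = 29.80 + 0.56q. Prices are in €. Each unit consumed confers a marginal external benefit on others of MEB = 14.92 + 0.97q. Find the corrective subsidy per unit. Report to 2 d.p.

subsidy = €35.04 per unit

Social marginal benefit = demand + MEB = 87.45 - 2.22q.
Set SMB = MC: 87.45 - 2.22q = 29.80 + 0.56q → q* = 20.7374.
The Pigouvian subsidy equals MEB at q*: 14.92 + 0.97×20.7374 = 35.0353.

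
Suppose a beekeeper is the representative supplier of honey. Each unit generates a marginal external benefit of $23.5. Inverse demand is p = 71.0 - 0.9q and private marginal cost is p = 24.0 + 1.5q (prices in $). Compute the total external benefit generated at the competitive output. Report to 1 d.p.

Market equilibrium (private): 24.0 + 1.5q = 71.0 - 0.9q → q_m = 19.5833.
Total external benefit = MEB × q_m = 23.5 × 19.5833 = 460.2076.

$460.2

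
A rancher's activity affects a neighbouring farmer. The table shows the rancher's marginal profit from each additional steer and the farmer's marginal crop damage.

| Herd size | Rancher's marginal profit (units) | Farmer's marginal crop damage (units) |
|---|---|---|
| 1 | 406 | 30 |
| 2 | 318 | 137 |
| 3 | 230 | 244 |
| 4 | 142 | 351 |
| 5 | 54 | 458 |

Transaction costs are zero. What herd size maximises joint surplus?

2

Bargaining reaches the level where marginal profit last exceeds marginal crop damage.
That holds through level 2 (318 ≥ 137) but not at 3 (230 < 244).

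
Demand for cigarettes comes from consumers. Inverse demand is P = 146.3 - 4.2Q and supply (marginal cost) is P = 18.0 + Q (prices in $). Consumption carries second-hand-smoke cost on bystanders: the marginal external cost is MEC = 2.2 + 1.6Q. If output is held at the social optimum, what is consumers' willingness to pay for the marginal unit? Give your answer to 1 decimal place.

P = $68.4

Social marginal benefit = demand − MEC = 144.1 - 5.8Q.
Set SMB = MC: 144.1 - 5.8Q = 18.0 + Q → Q* = 18.5441.
Consumer price on the demand curve at Q*: 146.3 − 4.2×18.5441 = 68.4148.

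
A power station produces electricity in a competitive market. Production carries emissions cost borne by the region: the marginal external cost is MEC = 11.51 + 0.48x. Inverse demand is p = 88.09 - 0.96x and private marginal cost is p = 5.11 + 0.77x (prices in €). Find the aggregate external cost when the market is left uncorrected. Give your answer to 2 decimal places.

€1104.24

Market equilibrium (private): 5.11 + 0.77x = 88.09 - 0.96x → x_m = 47.9653.
Total external cost = ∫₀^{x_m} (11.51 + 0.48x) dx = 11.51×47.9653 + ½×0.48×47.9653² = 1104.2414.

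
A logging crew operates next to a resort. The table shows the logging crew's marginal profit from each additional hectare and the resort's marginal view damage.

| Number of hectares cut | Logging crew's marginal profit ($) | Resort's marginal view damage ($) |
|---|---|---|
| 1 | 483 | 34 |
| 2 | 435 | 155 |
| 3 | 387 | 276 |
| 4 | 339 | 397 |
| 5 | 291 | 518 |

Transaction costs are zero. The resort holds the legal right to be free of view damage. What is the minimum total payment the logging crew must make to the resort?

Efficient level: marginal profit ≥ marginal view damage through level 3, so k* = 3.
With the resort holding the right, the logging crew must at least compensate total damage at k*: 34 + 155 + 276 = 465.

$465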